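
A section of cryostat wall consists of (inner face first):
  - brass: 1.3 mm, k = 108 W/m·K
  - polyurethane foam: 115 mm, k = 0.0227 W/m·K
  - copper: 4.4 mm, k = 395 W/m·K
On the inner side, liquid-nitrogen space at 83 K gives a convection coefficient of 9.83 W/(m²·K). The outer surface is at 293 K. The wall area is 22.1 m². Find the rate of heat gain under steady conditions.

Treating each layer as a thermal resistance in series:
R_inner film = 1/(h_i·A) = 1/(9.83×22.1) = 0.004603 K/W
R_brass = L/(kA) = 0.0013/(108×22.1) = 5.447×10^-7 K/W
R_polyurethane foam = L/(kA) = 0.115/(0.0227×22.1) = 0.2292 K/W
R_copper = L/(kA) = 0.0044/(395×22.1) = 5.04×10^-7 K/W
R_total = 0.2338 K/W
Q = ΔT / R_total = 210 / 0.2338

Q ≈ 898 W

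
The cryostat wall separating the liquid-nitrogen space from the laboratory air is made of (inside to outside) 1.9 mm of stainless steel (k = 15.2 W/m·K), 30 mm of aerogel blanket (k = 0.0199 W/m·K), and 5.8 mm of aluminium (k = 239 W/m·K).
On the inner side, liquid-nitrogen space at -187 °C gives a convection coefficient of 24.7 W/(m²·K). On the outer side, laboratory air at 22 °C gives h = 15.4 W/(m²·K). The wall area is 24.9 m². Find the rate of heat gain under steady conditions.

Treating each layer as a thermal resistance in series:
R_inner film = 1/(h_i·A) = 1/(24.7×24.9) = 0.001626 K/W
R_stainless steel = L/(kA) = 0.0019/(15.2×24.9) = 5.02×10^-6 K/W
R_aerogel blanket = L/(kA) = 0.03/(0.0199×24.9) = 0.06054 K/W
R_aluminium = L/(kA) = 0.0058/(239×24.9) = 9.746×10^-7 K/W
R_outer film = 1/(h_o·A) = 1/(15.4×24.9) = 0.002608 K/W
R_total = 0.06478 K/W
Q = ΔT / R_total = 209 / 0.06478

Q ≈ 3230 W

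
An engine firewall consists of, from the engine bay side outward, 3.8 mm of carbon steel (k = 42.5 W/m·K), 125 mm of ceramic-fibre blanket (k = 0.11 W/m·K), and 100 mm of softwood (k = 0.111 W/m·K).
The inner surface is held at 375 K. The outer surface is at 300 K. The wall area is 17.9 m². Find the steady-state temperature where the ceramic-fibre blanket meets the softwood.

Treating each layer as a thermal resistance in series:
R_carbon steel = L/(kA) = 0.0038/(42.5×17.9) = 4.995×10^-6 K/W
R_ceramic-fibre blanket = L/(kA) = 0.125/(0.11×17.9) = 0.06348 K/W
R_softwood = L/(kA) = 0.1/(0.111×17.9) = 0.05033 K/W
R_total = 0.1138 K/W;  Q = ΔT/R_total = 75/0.1138 = 658.9 W
T_interface = T_inner − Q·ΣR(inner→interface) = 375 − 659×0.06349

T ≈ 333 K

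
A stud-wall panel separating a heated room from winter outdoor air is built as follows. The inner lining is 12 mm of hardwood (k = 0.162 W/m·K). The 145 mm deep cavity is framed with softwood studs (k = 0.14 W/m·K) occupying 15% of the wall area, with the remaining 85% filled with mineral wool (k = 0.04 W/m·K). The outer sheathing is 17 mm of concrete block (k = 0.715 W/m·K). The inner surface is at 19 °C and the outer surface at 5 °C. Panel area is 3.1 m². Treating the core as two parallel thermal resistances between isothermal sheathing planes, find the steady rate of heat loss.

Sheathing layers in series; stud and cavity paths in parallel between them.
R_inner = 0.012/(0.162×3.1) = 0.02389 K/W
R_stud  = 0.145/(0.14×0.15×3.1) = 2.227 K/W
R_cav   = 0.145/(0.04×0.85×3.1) = 1.376 K/W
1/R_core = 1/R_stud + 1/R_cav → R_core = 0.8504 K/W
R_outer = 0.017/(0.715×3.1) = 0.00767 K/W
R_total = 0.882 K/W
Q = ΔT/R_total = 14/0.882

Q ≈ 15.9 W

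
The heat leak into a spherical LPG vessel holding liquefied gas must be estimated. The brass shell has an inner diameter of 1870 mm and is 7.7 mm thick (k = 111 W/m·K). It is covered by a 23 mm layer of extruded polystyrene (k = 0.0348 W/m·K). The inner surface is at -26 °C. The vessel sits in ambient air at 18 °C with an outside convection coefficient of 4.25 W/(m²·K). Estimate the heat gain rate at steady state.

Each spherical layer contributes R = (1/r_i − 1/r_o)/(4πk):
R_brass shell = (1/0.935 − 1/0.9427)/(4π×111) = 6.263×10^-6 K/W
R_extruded polystyrene = (1/0.9427 − 1/0.9657)/(4π×0.0348) = 0.05777 K/W
R_outer film = 1/(h·4πr_o²) = 1/(4.25×4π×0.9657²) = 0.02008 K/W
R_total = 0.07786 K/W
Q = ΔT/R_total = 44/0.07786

Q ≈ 565 W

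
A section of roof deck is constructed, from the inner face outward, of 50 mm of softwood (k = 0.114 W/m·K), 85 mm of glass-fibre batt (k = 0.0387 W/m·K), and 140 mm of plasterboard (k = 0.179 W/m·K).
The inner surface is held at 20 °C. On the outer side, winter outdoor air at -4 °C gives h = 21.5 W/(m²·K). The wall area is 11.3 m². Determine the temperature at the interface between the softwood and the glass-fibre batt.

Treating each layer as a thermal resistance in series:
R_softwood = L/(kA) = 0.05/(0.114×11.3) = 0.03881 K/W
R_glass-fibre batt = L/(kA) = 0.085/(0.0387×11.3) = 0.1944 K/W
R_plasterboard = L/(kA) = 0.14/(0.179×11.3) = 0.06921 K/W
R_outer film = 1/(h_o·A) = 1/(21.5×11.3) = 0.004116 K/W
R_total = 0.3065 K/W;  Q = ΔT/R_total = 24/0.3065 = 78.3 W
T_interface = T_inner − Q·ΣR(inner→interface) = 20 − 78.3×0.03881

T ≈ 17 °C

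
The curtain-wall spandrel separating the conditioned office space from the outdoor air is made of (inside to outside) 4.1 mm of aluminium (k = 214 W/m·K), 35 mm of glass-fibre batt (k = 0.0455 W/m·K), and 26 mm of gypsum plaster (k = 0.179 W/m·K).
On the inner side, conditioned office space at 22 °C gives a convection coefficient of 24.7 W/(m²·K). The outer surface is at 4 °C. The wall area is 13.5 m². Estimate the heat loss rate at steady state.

Thermal resistances in series:
R_inner film = 1/(h_i·A) = 1/(24.7×13.5) = 0.002999 K/W
R_aluminium = L/(kA) = 0.0041/(214×13.5) = 1.419×10^-6 K/W
R_glass-fibre batt = L/(kA) = 0.035/(0.0455×13.5) = 0.05698 K/W
R_gypsum plaster = L/(kA) = 0.026/(0.179×13.5) = 0.01076 K/W
R_total = 0.07074 K/W
Q = ΔT / R_total = 18 / 0.07074

Q ≈ 254 W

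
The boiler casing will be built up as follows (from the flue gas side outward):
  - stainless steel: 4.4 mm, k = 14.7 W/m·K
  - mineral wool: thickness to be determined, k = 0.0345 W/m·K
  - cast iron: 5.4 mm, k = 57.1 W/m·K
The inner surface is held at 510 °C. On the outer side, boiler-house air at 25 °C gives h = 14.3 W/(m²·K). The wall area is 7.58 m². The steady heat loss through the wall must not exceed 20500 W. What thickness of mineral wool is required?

L ≈ 3.76 mm

Thermal resistances in series:
R_stainless steel = L/(kA) = 0.0044/(14.7×7.58) = 3.949×10^-5 K/W
R_cast iron = L/(kA) = 0.0054/(57.1×7.58) = 1.248×10^-5 K/W
R_outer film = 1/(h_o·A) = 1/(14.3×7.58) = 0.009226 K/W
Sum of the known resistances R_other = 0.009278 K/W
Required total resistance R_tot = ΔT/Q_allow = 485/20500 = 0.02366 K/W
R_mineral wool = R_tot − R_other = 0.01438 K/W
L = R·k·A = 0.01438×0.0345×7.58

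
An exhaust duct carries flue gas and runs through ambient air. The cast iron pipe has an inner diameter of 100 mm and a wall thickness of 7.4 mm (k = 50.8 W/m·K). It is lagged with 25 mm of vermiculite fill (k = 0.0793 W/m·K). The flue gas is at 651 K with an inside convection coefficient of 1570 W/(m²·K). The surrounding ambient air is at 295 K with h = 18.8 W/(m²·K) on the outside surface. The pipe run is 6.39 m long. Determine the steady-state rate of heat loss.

Cylindrical conduction, so R = ln(r₂/r₁)/(2πkL) per layer, in series:
R_inner film = 1/(h_i·2πr₁L) = 1/(1570×2π×0.05×6.39) = 3.173×10^-4 K/W
R_cast iron pipe wall = ln(57.4/50)/(2π×50.8×6.39) = 6.767×10^-5 K/W
R_vermiculite fill = ln(82.4/57.4)/(2π×0.0793×6.39) = 0.1136 K/W
R_outer film = 1/(h_o·2πr_oL) = 1/(18.8×2π×0.0824×6.39) = 0.01608 K/W
R_total = 0.13 K/W
Q = ΔT/R_total = 356/0.13

Q ≈ 2740 W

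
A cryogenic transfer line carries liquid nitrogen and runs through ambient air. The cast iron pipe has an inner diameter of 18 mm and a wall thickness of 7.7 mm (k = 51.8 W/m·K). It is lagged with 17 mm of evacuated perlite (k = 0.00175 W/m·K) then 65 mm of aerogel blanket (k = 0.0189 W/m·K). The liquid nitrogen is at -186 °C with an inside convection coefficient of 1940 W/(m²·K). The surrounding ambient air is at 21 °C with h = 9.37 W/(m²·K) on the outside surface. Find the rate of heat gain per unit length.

q′ ≈ 2.83 W/m

Treating each annulus and film as a series resistance:
R_inner film = 1/(h_i·2πr₁L) = 1/(1940×2π×0.009×1) = 0.009115 K/W
R_cast iron pipe wall = ln(16.7/9)/(2π×51.8×1) = 0.001899 K/W
R_evacuated perlite = ln(33.7/16.7)/(2π×0.00175×1) = 63.85 K/W
R_aerogel blanket = ln(98.7/33.7)/(2π×0.0189×1) = 9.049 K/W
R_outer film = 1/(h_o·2πr_oL) = 1/(9.37×2π×0.0987×1) = 0.1721 K/W
R_total = 73.08 K/W
Q = ΔT/R_total = 207/73.08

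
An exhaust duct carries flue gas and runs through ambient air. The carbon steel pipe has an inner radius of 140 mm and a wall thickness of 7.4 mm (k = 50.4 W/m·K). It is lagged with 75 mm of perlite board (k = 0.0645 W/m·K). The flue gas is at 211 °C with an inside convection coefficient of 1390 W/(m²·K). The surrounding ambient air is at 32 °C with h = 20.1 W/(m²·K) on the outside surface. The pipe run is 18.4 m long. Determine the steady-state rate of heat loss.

Radial resistances (cylindrical: R_cond = ln(r_o/r_i)/(2πkL), R_conv = 1/(h·2πrL)):
R_inner film = 1/(h_i·2πr₁L) = 1/(1390×2π×0.14×18.4) = 4.445×10^-5 K/W
R_carbon steel pipe wall = ln(147.4/140)/(2π×50.4×18.4) = 8.84×10^-6 K/W
R_perlite board = ln(222.4/147.4)/(2π×0.0645×18.4) = 0.05516 K/W
R_outer film = 1/(h_o·2πr_oL) = 1/(20.1×2π×0.2224×18.4) = 0.001935 K/W
R_total = 0.05715 K/W
Q = ΔT/R_total = 179/0.05715

Q ≈ 3130 W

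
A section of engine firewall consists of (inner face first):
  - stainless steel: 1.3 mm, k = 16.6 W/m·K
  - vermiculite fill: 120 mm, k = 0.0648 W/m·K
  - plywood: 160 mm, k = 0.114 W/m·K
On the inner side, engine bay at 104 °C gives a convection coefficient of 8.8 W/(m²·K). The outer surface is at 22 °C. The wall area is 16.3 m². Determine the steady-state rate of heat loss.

Model the wall as resistances in series:
R_inner film = 1/(h_i·A) = 1/(8.8×16.3) = 0.006972 K/W
R_stainless steel = L/(kA) = 0.0013/(16.6×16.3) = 4.804×10^-6 K/W
R_vermiculite fill = L/(kA) = 0.12/(0.0648×16.3) = 0.1136 K/W
R_plywood = L/(kA) = 0.16/(0.114×16.3) = 0.0861 K/W
R_total = 0.2067 K/W
Q = ΔT / R_total = 82 / 0.2067

Q ≈ 397 W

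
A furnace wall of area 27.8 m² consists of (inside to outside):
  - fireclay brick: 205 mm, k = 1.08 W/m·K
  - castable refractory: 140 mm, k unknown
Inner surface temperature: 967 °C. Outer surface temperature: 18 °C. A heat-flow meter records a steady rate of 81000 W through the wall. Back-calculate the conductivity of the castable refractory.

k ≈ 1.03 W/(m·K)

Thermal resistances in series:
R_fireclay brick = L/(kA) = 0.205/(1.08×27.8) = 0.006828 K/W
Sum of known resistances R_other = 0.006828 K/W
Total R = ΔT/Q = 949/81000 = 0.01172 K/W
R_castable refractory = R_total − R_other = 0.004888 K/W
k = L/(R·A) = 0.14/(0.004888×27.8)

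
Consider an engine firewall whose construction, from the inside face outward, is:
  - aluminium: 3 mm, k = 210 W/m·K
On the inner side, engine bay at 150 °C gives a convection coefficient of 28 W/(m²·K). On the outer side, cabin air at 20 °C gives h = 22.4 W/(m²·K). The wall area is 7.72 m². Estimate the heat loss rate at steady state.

Q ≈ 12500 W

Model the wall as resistances in series:
R_inner film = 1/(h_i·A) = 1/(28×7.72) = 0.004626 K/W
R_aluminium = L/(kA) = 0.003/(210×7.72) = 1.85×10^-6 K/W
R_outer film = 1/(h_o·A) = 1/(22.4×7.72) = 0.005783 K/W
R_total = 0.01041 K/W
Q = ΔT / R_total = 130 / 0.01041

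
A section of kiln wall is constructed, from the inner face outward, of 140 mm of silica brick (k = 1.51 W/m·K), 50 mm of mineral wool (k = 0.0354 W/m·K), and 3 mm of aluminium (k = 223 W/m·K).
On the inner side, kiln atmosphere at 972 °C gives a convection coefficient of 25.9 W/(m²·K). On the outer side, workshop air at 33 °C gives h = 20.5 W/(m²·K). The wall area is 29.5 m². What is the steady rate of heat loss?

Q ≈ 17400 W

Model the wall as resistances in series:
R_inner film = 1/(h_i·A) = 1/(25.9×29.5) = 0.001309 K/W
R_silica brick = L/(kA) = 0.14/(1.51×29.5) = 0.003143 K/W
R_mineral wool = L/(kA) = 0.05/(0.0354×29.5) = 0.04788 K/W
R_aluminium = L/(kA) = 0.003/(223×29.5) = 4.56×10^-7 K/W
R_outer film = 1/(h_o·A) = 1/(20.5×29.5) = 0.001654 K/W
R_total = 0.05398 K/W
Q = ΔT / R_total = 939 / 0.05398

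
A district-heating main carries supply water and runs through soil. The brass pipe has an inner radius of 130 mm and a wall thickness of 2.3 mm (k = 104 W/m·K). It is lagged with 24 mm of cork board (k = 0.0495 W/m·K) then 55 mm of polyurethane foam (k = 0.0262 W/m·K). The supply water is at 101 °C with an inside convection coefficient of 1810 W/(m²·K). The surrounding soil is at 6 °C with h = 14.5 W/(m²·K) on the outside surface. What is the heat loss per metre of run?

q′ ≈ 39.3 W/m

Treating each annulus and film as a series resistance:
R_inner film = 1/(h_i·2πr₁L) = 1/(1810×2π×0.13×1) = 6.764×10^-4 K/W
R_brass pipe wall = ln(132.3/130)/(2π×104×1) = 2.684×10^-5 K/W
R_cork board = ln(156.3/132.3)/(2π×0.0495×1) = 0.536 K/W
R_polyurethane foam = ln(211.3/156.3)/(2π×0.0262×1) = 1.832 K/W
R_outer film = 1/(h_o·2πr_oL) = 1/(14.5×2π×0.2113×1) = 0.05195 K/W
R_total = 2.42 K/W
Q = ΔT/R_total = 95/2.42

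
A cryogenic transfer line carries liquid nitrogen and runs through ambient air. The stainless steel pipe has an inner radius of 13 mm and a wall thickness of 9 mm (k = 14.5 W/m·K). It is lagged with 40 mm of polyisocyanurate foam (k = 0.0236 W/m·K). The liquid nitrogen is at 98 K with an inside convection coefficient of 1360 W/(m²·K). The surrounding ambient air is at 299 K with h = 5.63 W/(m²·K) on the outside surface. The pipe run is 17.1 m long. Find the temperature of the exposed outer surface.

Cylindrical conduction, so R = ln(r₂/r₁)/(2πkL) per layer, in series:
R_inner film = 1/(h_i·2πr₁L) = 1/(1360×2π×0.013×17.1) = 5.264×10^-4 K/W
R_stainless steel pipe wall = ln(22/13)/(2π×14.5×17.1) = 3.377×10^-4 K/W
R_polyisocyanurate foam = ln(62/22)/(2π×0.0236×17.1) = 0.4086 K/W
R_outer film = 1/(h_o·2πr_oL) = 1/(5.63×2π×0.062×17.1) = 0.02666 K/W
R_total = 0.4361 K/W
Q = ΔT/R_total = 201/0.4361
Q = 461 W
T_interface = T_inner + Q·ΣR(inner→interface) = 98 + 461×0.4095

T ≈ 287 K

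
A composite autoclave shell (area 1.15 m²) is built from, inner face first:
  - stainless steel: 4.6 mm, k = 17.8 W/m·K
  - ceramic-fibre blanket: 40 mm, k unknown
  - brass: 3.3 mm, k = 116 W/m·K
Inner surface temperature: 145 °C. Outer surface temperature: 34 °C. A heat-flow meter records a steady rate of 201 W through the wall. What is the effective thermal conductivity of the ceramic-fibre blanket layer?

Series thermal resistances:
R_stainless steel = L/(kA) = 0.0046/(17.8×1.15) = 2.247×10^-4 K/W
R_brass = L/(kA) = 0.0033/(116×1.15) = 2.474×10^-5 K/W
Sum of known resistances R_other = 2.495×10^-4 K/W
Total R = ΔT/Q = 111/201 = 0.5522 K/W
R_ceramic-fibre blanket = R_total − R_other = 0.552 K/W
k = L/(R·A) = 0.04/(0.552×1.15)

k ≈ 0.063 W/(m·K)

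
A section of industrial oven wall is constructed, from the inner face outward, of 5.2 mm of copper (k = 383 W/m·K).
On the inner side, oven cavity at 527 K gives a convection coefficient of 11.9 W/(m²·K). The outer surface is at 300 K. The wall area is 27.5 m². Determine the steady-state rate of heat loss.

Q ≈ 74300 W

Model the wall as resistances in series:
R_inner film = 1/(h_i·A) = 1/(11.9×27.5) = 0.003056 K/W
R_copper = L/(kA) = 0.0052/(383×27.5) = 4.937×10^-7 K/W
R_total = 0.003056 K/W
Q = ΔT / R_total = 227 / 0.003056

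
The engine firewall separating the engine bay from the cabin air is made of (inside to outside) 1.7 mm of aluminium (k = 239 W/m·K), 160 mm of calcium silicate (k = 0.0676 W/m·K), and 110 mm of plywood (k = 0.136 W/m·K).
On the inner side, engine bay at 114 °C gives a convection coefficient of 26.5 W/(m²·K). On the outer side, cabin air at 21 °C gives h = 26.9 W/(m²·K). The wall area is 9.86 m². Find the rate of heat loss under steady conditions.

Using the resistance-network approach (series):
R_inner film = 1/(h_i·A) = 1/(26.5×9.86) = 0.003827 K/W
R_aluminium = L/(kA) = 0.0017/(239×9.86) = 7.214×10^-7 K/W
R_calcium silicate = L/(kA) = 0.16/(0.0676×9.86) = 0.24 K/W
R_plywood = L/(kA) = 0.11/(0.136×9.86) = 0.08203 K/W
R_outer film = 1/(h_o·A) = 1/(26.9×9.86) = 0.00377 K/W
R_total = 0.3297 K/W
Q = ΔT / R_total = 93 / 0.3297

Q ≈ 282 W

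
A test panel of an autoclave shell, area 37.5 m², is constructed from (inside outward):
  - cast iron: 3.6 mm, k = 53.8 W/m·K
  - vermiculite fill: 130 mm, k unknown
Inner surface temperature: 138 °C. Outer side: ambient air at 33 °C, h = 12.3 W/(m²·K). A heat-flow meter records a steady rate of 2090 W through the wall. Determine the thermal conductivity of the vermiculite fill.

k ≈ 0.0721 W/(m·K)

Model the wall as resistances in series:
R_cast iron = L/(kA) = 0.0036/(53.8×37.5) = 1.784×10^-6 K/W
R_outer film = 1/(h_o·A) = 1/(12.3×37.5) = 0.002168 K/W
Sum of known resistances R_other = 0.00217 K/W
Total R = ΔT/Q = 105/2090 = 0.05024 K/W
R_vermiculite fill = R_total − R_other = 0.04807 K/W
k = L/(R·A) = 0.13/(0.04807×37.5)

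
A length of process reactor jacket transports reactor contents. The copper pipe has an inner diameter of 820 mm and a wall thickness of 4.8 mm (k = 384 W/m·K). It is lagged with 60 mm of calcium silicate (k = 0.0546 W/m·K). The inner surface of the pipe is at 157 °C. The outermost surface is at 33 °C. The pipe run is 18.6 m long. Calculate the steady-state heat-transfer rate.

Q ≈ 5860 W

Treating each annulus and film as a series resistance:
R_copper pipe wall = ln(414.8/410)/(2π×384×18.6) = 2.594×10^-7 K/W
R_calcium silicate = ln(474.8/414.8)/(2π×0.0546×18.6) = 0.02117 K/W
R_total = 0.02117 K/W
Q = ΔT/R_total = 124/0.02117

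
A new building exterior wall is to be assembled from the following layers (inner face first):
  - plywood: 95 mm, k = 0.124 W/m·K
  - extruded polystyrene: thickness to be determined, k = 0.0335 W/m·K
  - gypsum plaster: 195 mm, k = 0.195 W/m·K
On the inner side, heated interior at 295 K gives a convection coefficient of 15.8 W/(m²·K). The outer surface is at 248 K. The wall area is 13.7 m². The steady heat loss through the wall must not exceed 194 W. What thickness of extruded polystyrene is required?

Thermal resistances in series:
R_inner film = 1/(h_i·A) = 1/(15.8×13.7) = 0.00462 K/W
R_plywood = L/(kA) = 0.095/(0.124×13.7) = 0.05592 K/W
R_gypsum plaster = L/(kA) = 0.195/(0.195×13.7) = 0.07299 K/W
Sum of the known resistances R_other = 0.1335 K/W
Required total resistance R_tot = ΔT/Q_allow = 47/194 = 0.2423 K/W
R_extruded polystyrene = R_tot − R_other = 0.1087 K/W
L = R·k·A = 0.1087×0.0335×13.7

L ≈ 49.9 mm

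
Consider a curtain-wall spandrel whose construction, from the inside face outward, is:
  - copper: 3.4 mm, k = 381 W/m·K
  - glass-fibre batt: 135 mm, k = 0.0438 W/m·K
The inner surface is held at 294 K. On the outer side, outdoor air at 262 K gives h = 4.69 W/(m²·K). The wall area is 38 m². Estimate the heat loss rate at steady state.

Treating each layer as a thermal resistance in series:
R_copper = L/(kA) = 0.0034/(381×38) = 2.348×10^-7 K/W
R_glass-fibre batt = L/(kA) = 0.135/(0.0438×38) = 0.08111 K/W
R_outer film = 1/(h_o·A) = 1/(4.69×38) = 0.005611 K/W
R_total = 0.08672 K/W
Q = ΔT / R_total = 32 / 0.08672

Q ≈ 369 W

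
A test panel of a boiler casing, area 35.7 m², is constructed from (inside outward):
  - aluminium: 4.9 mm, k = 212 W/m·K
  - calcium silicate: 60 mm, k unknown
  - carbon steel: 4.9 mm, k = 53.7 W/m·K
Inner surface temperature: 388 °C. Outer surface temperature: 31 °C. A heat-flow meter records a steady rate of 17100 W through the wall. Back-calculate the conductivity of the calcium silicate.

Using the resistance-network approach (series):
R_aluminium = L/(kA) = 0.0049/(212×35.7) = 6.474×10^-7 K/W
R_carbon steel = L/(kA) = 0.0049/(53.7×35.7) = 2.556×10^-6 K/W
Sum of known resistances R_other = 3.203×10^-6 K/W
Total R = ΔT/Q = 357/17100 = 0.02088 K/W
R_calcium silicate = R_total − R_other = 0.02087 K/W
k = L/(R·A) = 0.06/(0.02087×35.7)

k ≈ 0.0805 W/(m·K)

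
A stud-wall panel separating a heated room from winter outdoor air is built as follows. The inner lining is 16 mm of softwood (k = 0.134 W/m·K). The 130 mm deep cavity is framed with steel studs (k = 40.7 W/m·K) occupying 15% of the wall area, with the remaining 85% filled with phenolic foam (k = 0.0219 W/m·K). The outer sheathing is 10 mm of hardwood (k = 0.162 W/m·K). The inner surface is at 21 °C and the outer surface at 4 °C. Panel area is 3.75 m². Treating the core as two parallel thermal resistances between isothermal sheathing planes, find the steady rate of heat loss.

Q ≈ 315 W

Sheathing layers in series; stud and cavity paths in parallel between them.
R_inner = 0.016/(0.134×3.75) = 0.03184 K/W
R_stud  = 0.13/(40.7×0.15×3.75) = 0.005678 K/W
R_cav   = 0.13/(0.0219×0.85×3.75) = 1.862 K/W
1/R_core = 1/R_stud + 1/R_cav → R_core = 0.005661 K/W
R_outer = 0.01/(0.162×3.75) = 0.01646 K/W
R_total = 0.05396 K/W
Q = ΔT/R_total = 17/0.05396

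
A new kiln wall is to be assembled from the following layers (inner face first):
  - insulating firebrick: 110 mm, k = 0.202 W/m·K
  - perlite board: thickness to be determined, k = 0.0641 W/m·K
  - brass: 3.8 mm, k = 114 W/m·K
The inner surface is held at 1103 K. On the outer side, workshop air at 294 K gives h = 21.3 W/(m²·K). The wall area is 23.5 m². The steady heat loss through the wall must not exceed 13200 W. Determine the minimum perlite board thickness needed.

Series thermal resistances:
R_insulating firebrick = L/(kA) = 0.11/(0.202×23.5) = 0.02317 K/W
R_brass = L/(kA) = 0.0038/(114×23.5) = 1.418×10^-6 K/W
R_outer film = 1/(h_o·A) = 1/(21.3×23.5) = 0.001998 K/W
Sum of the known resistances R_other = 0.02517 K/W
Required total resistance R_tot = ΔT/Q_allow = 809/13200 = 0.06129 K/W
R_perlite board = R_tot − R_other = 0.03612 K/W
L = R·k·A = 0.03612×0.0641×23.5

L ≈ 54.4 mm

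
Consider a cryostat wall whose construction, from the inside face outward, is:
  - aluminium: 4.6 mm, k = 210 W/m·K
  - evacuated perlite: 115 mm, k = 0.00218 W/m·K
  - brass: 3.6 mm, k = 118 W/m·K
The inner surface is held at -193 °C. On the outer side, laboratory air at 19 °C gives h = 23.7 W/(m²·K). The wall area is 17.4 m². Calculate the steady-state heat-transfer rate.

Using the resistance-network approach (series):
R_aluminium = L/(kA) = 0.0046/(210×17.4) = 1.259×10^-6 K/W
R_evacuated perlite = L/(kA) = 0.115/(0.00218×17.4) = 3.032 K/W
R_brass = L/(kA) = 0.0036/(118×17.4) = 1.753×10^-6 K/W
R_outer film = 1/(h_o·A) = 1/(23.7×17.4) = 0.002425 K/W
R_total = 3.034 K/W
Q = ΔT / R_total = 212 / 3.034

Q ≈ 69.9 W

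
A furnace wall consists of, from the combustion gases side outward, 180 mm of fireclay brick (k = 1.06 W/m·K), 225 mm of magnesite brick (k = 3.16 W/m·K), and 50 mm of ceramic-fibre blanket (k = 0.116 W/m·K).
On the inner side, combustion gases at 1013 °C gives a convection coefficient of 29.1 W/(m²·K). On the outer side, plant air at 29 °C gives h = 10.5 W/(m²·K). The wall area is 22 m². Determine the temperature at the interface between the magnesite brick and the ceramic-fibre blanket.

Series thermal resistances:
R_inner film = 1/(h_i·A) = 1/(29.1×22) = 0.001562 K/W
R_fireclay brick = L/(kA) = 0.18/(1.06×22) = 0.007719 K/W
R_magnesite brick = L/(kA) = 0.225/(3.16×22) = 0.003236 K/W
R_ceramic-fibre blanket = L/(kA) = 0.05/(0.116×22) = 0.01959 K/W
R_outer film = 1/(h_o·A) = 1/(10.5×22) = 0.004329 K/W
R_total = 0.03644 K/W;  Q = ΔT/R_total = 984/0.03644 = 27000 W
T_interface = T_inner − Q·ΣR(inner→interface) = 1013 − 27000×0.01252

T ≈ 675 °C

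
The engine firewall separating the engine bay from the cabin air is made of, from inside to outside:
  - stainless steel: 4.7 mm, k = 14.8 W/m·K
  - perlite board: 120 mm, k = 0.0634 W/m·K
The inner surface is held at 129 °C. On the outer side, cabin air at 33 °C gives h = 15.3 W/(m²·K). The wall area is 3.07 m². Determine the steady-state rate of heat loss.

Series thermal resistances:
R_stainless steel = L/(kA) = 0.0047/(14.8×3.07) = 1.034×10^-4 K/W
R_perlite board = L/(kA) = 0.12/(0.0634×3.07) = 0.6165 K/W
R_outer film = 1/(h_o·A) = 1/(15.3×3.07) = 0.02129 K/W
R_total = 0.6379 K/W
Q = ΔT / R_total = 96 / 0.6379

Q ≈ 150 W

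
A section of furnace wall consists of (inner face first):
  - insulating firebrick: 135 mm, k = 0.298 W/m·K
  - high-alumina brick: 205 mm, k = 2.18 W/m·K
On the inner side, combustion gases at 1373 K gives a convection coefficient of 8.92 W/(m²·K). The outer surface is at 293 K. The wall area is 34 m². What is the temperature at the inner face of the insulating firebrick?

Thermal resistances in series:
R_inner film = 1/(h_i·A) = 1/(8.92×34) = 0.003297 K/W
R_insulating firebrick = L/(kA) = 0.135/(0.298×34) = 0.01332 K/W
R_high-alumina brick = L/(kA) = 0.205/(2.18×34) = 0.002766 K/W
R_total = 0.01939 K/W;  Q = ΔT/R_total = 1080/0.01939 = 55710 W
T_interface = T_inner − Q·ΣR(inner→interface) = 1373 − 55700×0.003297

T ≈ 1190 K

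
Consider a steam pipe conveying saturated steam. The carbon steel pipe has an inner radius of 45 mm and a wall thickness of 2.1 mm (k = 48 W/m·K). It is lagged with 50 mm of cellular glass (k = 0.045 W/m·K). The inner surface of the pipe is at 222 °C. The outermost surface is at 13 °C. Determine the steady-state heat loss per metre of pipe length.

q′ ≈ 81.7 W/m

Cylindrical conduction, so R = ln(r₂/r₁)/(2πkL) per layer, in series:
R_carbon steel pipe wall = ln(47.1/45)/(2π×48×1) = 1.512×10^-4 K/W
R_cellular glass = ln(97.1/47.1)/(2π×0.045×1) = 2.559 K/W
R_total = 2.559 K/W
Q = ΔT/R_total = 209/2.559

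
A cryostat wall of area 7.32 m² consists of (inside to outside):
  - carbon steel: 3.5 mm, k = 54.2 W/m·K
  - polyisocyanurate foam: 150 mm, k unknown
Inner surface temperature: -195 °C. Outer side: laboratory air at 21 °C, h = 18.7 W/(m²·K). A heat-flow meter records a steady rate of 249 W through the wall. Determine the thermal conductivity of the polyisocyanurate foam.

Treating each layer as a thermal resistance in series:
R_carbon steel = L/(kA) = 0.0035/(54.2×7.32) = 8.822×10^-6 K/W
R_outer film = 1/(h_o·A) = 1/(18.7×7.32) = 0.007305 K/W
Sum of known resistances R_other = 0.007314 K/W
Total R = ΔT/Q = 216/249 = 0.8675 K/W
R_polyisocyanurate foam = R_total − R_other = 0.8602 K/W
k = L/(R·A) = 0.15/(0.8602×7.32)

k ≈ 0.0238 W/(m·K)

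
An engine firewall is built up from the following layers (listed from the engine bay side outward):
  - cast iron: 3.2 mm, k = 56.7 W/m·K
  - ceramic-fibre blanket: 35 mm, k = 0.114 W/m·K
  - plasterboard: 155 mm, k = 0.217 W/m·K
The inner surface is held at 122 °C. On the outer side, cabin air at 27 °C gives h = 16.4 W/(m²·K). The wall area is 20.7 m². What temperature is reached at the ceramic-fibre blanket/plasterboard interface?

Thermal resistances in series:
R_cast iron = L/(kA) = 0.0032/(56.7×20.7) = 2.726×10^-6 K/W
R_ceramic-fibre blanket = L/(kA) = 0.035/(0.114×20.7) = 0.01483 K/W
R_plasterboard = L/(kA) = 0.155/(0.217×20.7) = 0.03451 K/W
R_outer film = 1/(h_o·A) = 1/(16.4×20.7) = 0.002946 K/W
R_total = 0.05229 K/W;  Q = ΔT/R_total = 95/0.05229 = 1817 W
T_interface = T_inner − Q·ΣR(inner→interface) = 122 − 1820×0.01483

T ≈ 95 °C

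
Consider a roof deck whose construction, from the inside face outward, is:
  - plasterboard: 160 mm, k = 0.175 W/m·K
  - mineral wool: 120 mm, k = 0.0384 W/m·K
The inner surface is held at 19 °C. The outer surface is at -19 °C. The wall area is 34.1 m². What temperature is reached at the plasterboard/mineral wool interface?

T ≈ 10.4 °C

Using the resistance-network approach (series):
R_plasterboard = L/(kA) = 0.16/(0.175×34.1) = 0.02681 K/W
R_mineral wool = L/(kA) = 0.12/(0.0384×34.1) = 0.09164 K/W
R_total = 0.1185 K/W;  Q = ΔT/R_total = 38/0.1185 = 320.8 W
T_interface = T_inner − Q·ΣR(inner→interface) = 19 − 321×0.02681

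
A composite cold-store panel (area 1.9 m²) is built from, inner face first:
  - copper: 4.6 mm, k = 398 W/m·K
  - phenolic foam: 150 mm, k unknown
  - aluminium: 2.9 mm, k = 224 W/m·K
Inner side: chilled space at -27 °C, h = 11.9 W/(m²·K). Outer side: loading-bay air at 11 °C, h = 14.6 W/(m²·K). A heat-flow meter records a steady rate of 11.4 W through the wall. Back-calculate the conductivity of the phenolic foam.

Treating each layer as a thermal resistance in series:
R_inner film = 1/(h_i·A) = 1/(11.9×1.9) = 0.04423 K/W
R_copper = L/(kA) = 0.0046/(398×1.9) = 6.083×10^-6 K/W
R_aluminium = L/(kA) = 0.0029/(224×1.9) = 6.814×10^-6 K/W
R_outer film = 1/(h_o·A) = 1/(14.6×1.9) = 0.03605 K/W
Sum of known resistances R_other = 0.08029 K/W
Total R = ΔT/Q = 38/11.4 = 3.333 K/W
R_phenolic foam = R_total − R_other = 3.253 K/W
k = L/(R·A) = 0.15/(3.253×1.9)

k ≈ 0.0243 W/(m·K)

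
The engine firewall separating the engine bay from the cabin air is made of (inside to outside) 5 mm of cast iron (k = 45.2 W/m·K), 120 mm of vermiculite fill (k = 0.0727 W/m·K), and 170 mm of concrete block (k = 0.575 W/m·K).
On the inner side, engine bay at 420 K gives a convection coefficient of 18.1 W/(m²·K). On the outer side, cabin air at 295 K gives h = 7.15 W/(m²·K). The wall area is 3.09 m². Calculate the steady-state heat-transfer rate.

Q ≈ 180 W

Treating each layer as a thermal resistance in series:
R_inner film = 1/(h_i·A) = 1/(18.1×3.09) = 0.01788 K/W
R_cast iron = L/(kA) = 0.005/(45.2×3.09) = 3.58×10^-5 K/W
R_vermiculite fill = L/(kA) = 0.12/(0.0727×3.09) = 0.5342 K/W
R_concrete block = L/(kA) = 0.17/(0.575×3.09) = 0.09568 K/W
R_outer film = 1/(h_o·A) = 1/(7.15×3.09) = 0.04526 K/W
R_total = 0.693 K/W
Q = ΔT / R_total = 125 / 0.693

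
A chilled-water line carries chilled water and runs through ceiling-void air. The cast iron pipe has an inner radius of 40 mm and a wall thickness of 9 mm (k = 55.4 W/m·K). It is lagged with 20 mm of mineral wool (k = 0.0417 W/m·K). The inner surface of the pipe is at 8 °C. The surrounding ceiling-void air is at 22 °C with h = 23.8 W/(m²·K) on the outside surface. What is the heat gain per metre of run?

Radial resistances (cylindrical: R_cond = ln(r_o/r_i)/(2πkL), R_conv = 1/(h·2πrL)):
R_cast iron pipe wall = ln(49/40)/(2π×55.4×1) = 5.83×10^-4 K/W
R_mineral wool = ln(69/49)/(2π×0.0417×1) = 1.306 K/W
R_outer film = 1/(h_o·2πr_oL) = 1/(23.8×2π×0.069×1) = 0.09692 K/W
R_total = 1.404 K/W
Q = ΔT/R_total = 14/1.404

q′ ≈ 9.97 W/m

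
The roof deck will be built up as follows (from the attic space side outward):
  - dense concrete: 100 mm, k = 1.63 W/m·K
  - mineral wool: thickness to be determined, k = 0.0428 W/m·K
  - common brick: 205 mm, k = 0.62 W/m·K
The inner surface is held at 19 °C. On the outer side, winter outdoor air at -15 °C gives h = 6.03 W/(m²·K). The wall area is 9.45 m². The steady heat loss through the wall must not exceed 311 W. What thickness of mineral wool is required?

Treating each layer as a thermal resistance in series:
R_dense concrete = L/(kA) = 0.1/(1.63×9.45) = 0.006492 K/W
R_common brick = L/(kA) = 0.205/(0.62×9.45) = 0.03499 K/W
R_outer film = 1/(h_o·A) = 1/(6.03×9.45) = 0.01755 K/W
Sum of the known resistances R_other = 0.05903 K/W
Required total resistance R_tot = ΔT/Q_allow = 34/311 = 0.1093 K/W
R_mineral wool = R_tot − R_other = 0.05029 K/W
L = R·k·A = 0.05029×0.0428×9.45

L ≈ 20.3 mm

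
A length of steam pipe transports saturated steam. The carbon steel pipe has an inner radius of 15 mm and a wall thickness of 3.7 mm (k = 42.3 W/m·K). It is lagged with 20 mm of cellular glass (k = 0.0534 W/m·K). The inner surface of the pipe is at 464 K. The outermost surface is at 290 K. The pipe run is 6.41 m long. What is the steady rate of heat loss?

Q ≈ 514 W

Treating each annulus and film as a series resistance:
R_carbon steel pipe wall = ln(18.7/15)/(2π×42.3×6.41) = 1.294×10^-4 K/W
R_cellular glass = ln(38.7/18.7)/(2π×0.0534×6.41) = 0.3382 K/W
R_total = 0.3383 K/W
Q = ΔT/R_total = 174/0.3383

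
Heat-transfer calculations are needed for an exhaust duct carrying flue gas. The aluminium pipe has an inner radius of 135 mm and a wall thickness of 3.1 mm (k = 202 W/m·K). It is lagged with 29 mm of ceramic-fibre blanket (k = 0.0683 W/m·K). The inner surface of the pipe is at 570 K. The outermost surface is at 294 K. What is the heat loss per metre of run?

q′ ≈ 621 W/m

Treating each annulus and film as a series resistance:
R_aluminium pipe wall = ln(138.1/135)/(2π×202×1) = 1.789×10^-5 K/W
R_ceramic-fibre blanket = ln(167.1/138.1)/(2π×0.0683×1) = 0.4442 K/W
R_total = 0.4442 K/W
Q = ΔT/R_total = 276/0.4442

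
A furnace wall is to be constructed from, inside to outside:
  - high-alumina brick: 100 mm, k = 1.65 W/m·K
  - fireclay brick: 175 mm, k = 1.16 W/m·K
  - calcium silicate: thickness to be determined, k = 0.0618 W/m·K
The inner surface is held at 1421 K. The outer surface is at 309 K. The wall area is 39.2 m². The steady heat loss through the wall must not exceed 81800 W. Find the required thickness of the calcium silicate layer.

L ≈ 19.9 mm

Model the wall as resistances in series:
R_high-alumina brick = L/(kA) = 0.1/(1.65×39.2) = 0.001546 K/W
R_fireclay brick = L/(kA) = 0.175/(1.16×39.2) = 0.003849 K/W
Sum of the known resistances R_other = 0.005395 K/W
Required total resistance R_tot = ΔT/Q_allow = 1112/81800 = 0.01359 K/W
R_calcium silicate = R_tot − R_other = 0.0082 K/W
L = R·k·A = 0.0082×0.0618×39.2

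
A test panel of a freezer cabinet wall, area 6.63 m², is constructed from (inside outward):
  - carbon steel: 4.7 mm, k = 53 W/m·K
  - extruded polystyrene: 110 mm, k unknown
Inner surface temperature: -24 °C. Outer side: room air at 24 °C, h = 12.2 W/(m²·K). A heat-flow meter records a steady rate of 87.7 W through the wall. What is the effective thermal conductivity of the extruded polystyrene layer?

Treating each layer as a thermal resistance in series:
R_carbon steel = L/(kA) = 0.0047/(53×6.63) = 1.338×10^-5 K/W
R_outer film = 1/(h_o·A) = 1/(12.2×6.63) = 0.01236 K/W
Sum of known resistances R_other = 0.01238 K/W
Total R = ΔT/Q = 48/87.7 = 0.5473 K/W
R_extruded polystyrene = R_total − R_other = 0.5349 K/W
k = L/(R·A) = 0.11/(0.5349×6.63)

k ≈ 0.031 W/(m·K)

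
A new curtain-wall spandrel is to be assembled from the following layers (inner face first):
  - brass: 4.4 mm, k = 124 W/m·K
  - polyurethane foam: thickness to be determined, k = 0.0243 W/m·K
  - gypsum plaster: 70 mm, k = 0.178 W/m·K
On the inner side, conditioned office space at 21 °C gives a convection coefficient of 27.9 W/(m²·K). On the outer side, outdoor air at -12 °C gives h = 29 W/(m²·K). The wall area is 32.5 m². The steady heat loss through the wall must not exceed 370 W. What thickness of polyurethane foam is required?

Treating each layer as a thermal resistance in series:
R_inner film = 1/(h_i·A) = 1/(27.9×32.5) = 0.001103 K/W
R_brass = L/(kA) = 0.0044/(124×32.5) = 1.092×10^-6 K/W
R_gypsum plaster = L/(kA) = 0.07/(0.178×32.5) = 0.0121 K/W
R_outer film = 1/(h_o·A) = 1/(29×32.5) = 0.001061 K/W
Sum of the known resistances R_other = 0.01427 K/W
Required total resistance R_tot = ΔT/Q_allow = 33/370 = 0.08919 K/W
R_polyurethane foam = R_tot − R_other = 0.07492 K/W
L = R·k·A = 0.07492×0.0243×32.5

L ≈ 59.2 mm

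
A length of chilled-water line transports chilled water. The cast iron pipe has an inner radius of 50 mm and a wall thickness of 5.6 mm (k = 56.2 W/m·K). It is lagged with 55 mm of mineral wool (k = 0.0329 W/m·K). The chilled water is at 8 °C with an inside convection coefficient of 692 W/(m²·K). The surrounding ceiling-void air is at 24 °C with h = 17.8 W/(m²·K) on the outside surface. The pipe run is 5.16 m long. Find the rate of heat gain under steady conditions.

Q ≈ 24.2 W

Radial resistances (cylindrical: R_cond = ln(r_o/r_i)/(2πkL), R_conv = 1/(h·2πrL)):
R_inner film = 1/(h_i·2πr₁L) = 1/(692×2π×0.05×5.16) = 8.914×10^-4 K/W
R_cast iron pipe wall = ln(55.6/50)/(2π×56.2×5.16) = 5.826×10^-5 K/W
R_mineral wool = ln(110.6/55.6)/(2π×0.0329×5.16) = 0.6448 K/W
R_outer film = 1/(h_o·2πr_oL) = 1/(17.8×2π×0.1106×5.16) = 0.01567 K/W
R_total = 0.6614 K/W
Q = ΔT/R_total = 16/0.6614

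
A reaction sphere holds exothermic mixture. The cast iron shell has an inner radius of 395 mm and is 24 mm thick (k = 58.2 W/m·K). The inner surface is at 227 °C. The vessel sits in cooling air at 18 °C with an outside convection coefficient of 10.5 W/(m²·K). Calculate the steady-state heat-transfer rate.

Q ≈ 4820 W

For a spherical shell R = (1/r₁ − 1/r₂)/(4πk); film R = 1/(h·4πr²). In series:
R_cast iron shell = (1/0.395 − 1/0.419)/(4π×58.2) = 1.983×10^-4 K/W
R_outer film = 1/(h·4πr_o²) = 1/(10.5×4π×0.419²) = 0.04317 K/W
R_total = 0.04337 K/W
Q = ΔT/R_total = 209/0.04337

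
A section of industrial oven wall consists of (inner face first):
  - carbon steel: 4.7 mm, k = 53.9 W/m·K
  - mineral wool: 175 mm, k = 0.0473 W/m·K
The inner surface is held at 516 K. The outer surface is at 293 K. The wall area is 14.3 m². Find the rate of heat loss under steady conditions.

Q ≈ 862 W

Series thermal resistances:
R_carbon steel = L/(kA) = 0.0047/(53.9×14.3) = 6.098×10^-6 K/W
R_mineral wool = L/(kA) = 0.175/(0.0473×14.3) = 0.2587 K/W
R_total = 0.2587 K/W
Q = ΔT / R_total = 223 / 0.2587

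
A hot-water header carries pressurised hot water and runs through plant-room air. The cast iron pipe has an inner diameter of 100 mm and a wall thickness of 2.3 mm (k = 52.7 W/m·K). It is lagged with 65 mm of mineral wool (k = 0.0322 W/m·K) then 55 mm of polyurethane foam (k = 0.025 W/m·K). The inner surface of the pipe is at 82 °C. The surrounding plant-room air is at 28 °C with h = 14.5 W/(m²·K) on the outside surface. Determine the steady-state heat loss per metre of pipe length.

Per-layer cylindrical resistances, series-summed:
R_cast iron pipe wall = ln(52.3/50)/(2π×52.7×1) = 1.358×10^-4 K/W
R_mineral wool = ln(117.3/52.3)/(2π×0.0322×1) = 3.992 K/W
R_polyurethane foam = ln(172.3/117.3)/(2π×0.025×1) = 2.448 K/W
R_outer film = 1/(h_o·2πr_oL) = 1/(14.5×2π×0.1723×1) = 0.0637 K/W
R_total = 6.504 K/W
Q = ΔT/R_total = 54/6.504

q′ ≈ 8.3 W/m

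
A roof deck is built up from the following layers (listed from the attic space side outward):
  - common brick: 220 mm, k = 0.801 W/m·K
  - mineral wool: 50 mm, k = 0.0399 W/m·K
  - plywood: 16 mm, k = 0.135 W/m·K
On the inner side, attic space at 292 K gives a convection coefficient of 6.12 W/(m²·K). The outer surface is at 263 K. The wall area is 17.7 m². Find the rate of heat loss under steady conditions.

Thermal resistances in series:
R_inner film = 1/(h_i·A) = 1/(6.12×17.7) = 0.009232 K/W
R_common brick = L/(kA) = 0.22/(0.801×17.7) = 0.01552 K/W
R_mineral wool = L/(kA) = 0.05/(0.0399×17.7) = 0.0708 K/W
R_plywood = L/(kA) = 0.016/(0.135×17.7) = 0.006696 K/W
R_total = 0.1022 K/W
Q = ΔT / R_total = 29 / 0.1022

Q ≈ 284 W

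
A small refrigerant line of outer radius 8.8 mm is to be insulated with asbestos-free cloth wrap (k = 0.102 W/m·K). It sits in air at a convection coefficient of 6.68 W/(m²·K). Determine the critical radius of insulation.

For a cylinder r_cr = k/h = 0.102/6.68
r_cr = 15.3 mm; since the bare radius (8.8 mm) is below r_cr, adding a thin layer of insulation will *increase* heat loss.

r_cr ≈ 15.3 mm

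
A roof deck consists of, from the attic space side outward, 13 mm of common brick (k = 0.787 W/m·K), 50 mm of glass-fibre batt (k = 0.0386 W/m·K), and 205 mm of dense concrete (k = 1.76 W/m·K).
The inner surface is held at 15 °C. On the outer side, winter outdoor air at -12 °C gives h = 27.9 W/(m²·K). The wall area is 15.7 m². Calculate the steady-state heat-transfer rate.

Q ≈ 290 W

Thermal resistances in series:
R_common brick = L/(kA) = 0.013/(0.787×15.7) = 0.001052 K/W
R_glass-fibre batt = L/(kA) = 0.05/(0.0386×15.7) = 0.08251 K/W
R_dense concrete = L/(kA) = 0.205/(1.76×15.7) = 0.007419 K/W
R_outer film = 1/(h_o·A) = 1/(27.9×15.7) = 0.002283 K/W
R_total = 0.09326 K/W
Q = ΔT / R_total = 27 / 0.09326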